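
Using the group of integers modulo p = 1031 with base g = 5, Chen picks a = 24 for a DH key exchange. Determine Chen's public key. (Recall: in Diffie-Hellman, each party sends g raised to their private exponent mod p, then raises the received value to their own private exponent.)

726

Public value = 5^24 mod 1031.
5^1 ≡ 5 (mod 1031)
5^2 = (5^1)^2 ≡ 5^2 = 25 ≡ 25 (mod 1031)
5^4 = (5^2)^2 ≡ 25^2 = 625 ≡ 625 (mod 1031)
5^8 = (5^4)^2 ≡ 625^2 = 390625 ≡ 907 (mod 1031)
5^16 = (5^8)^2 ≡ 907^2 = 822649 ≡ 942 (mod 1031)
5^24 = 5^16 · 5^8 ≡ 942 · 907 ≡ 726 (mod 1031).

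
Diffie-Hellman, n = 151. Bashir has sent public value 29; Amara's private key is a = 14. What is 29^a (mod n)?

Shared key K = 29^14 mod 151.
29^1 ≡ 29 (mod 151)
29^2 = (29^1)^2 ≡ 29^2 = 841 ≡ 86 (mod 151)
29^4 = (29^2)^2 ≡ 86^2 = 7396 ≡ 148 (mod 151)
29^8 = (29^4)^2 ≡ 148^2 = 21904 ≡ 9 (mod 151)
29^14 = 29^8 · 29^4 · 29^2 ≡ 9 · 148 · 86 ≡ 94 (mod 151).

94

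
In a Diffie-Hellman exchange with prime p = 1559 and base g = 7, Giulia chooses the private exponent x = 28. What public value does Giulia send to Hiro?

Public value = 7^28 mod 1559.
7^1 ≡ 7 (mod 1559)
7^2 = (7^1)^2 ≡ 7^2 = 49 ≡ 49 (mod 1559)
7^4 = (7^2)^2 ≡ 49^2 = 2401 ≡ 842 (mod 1559)
7^8 = (7^4)^2 ≡ 842^2 = 708964 ≡ 1178 (mod 1559)
7^16 = (7^8)^2 ≡ 1178^2 = 1387684 ≡ 174 (mod 1559)
7^28 = 7^16 · 7^8 · 7^4 ≡ 174 · 1178 · 842 ≡ 447 (mod 1559).

447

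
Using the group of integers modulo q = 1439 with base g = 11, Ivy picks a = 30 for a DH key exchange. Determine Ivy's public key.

36

Public value = 11^30 mod 1439.
11^1 ≡ 11 (mod 1439)
11^2 = (11^1)^2 ≡ 11^2 = 121 ≡ 121 (mod 1439)
11^4 = (11^2)^2 ≡ 121^2 = 14641 ≡ 251 (mod 1439)
11^8 = (11^4)^2 ≡ 251^2 = 63001 ≡ 1124 (mod 1439)
11^16 = (11^8)^2 ≡ 1124^2 = 1263376 ≡ 1373 (mod 1439)
11^30 = 11^16 · 11^8 · 11^4 · 11^2 ≡ 1373 · 1124 · 251 · 121 ≡ 36 (mod 1439).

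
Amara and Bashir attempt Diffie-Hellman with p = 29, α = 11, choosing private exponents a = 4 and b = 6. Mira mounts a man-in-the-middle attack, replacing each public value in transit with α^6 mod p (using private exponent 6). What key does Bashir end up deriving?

16

Bashir receives Mira's public value M = 11^6 mod 29 instead of the honest one.
11^1 ≡ 11 (mod 29)
11^2 = (11^1)^2 ≡ 11^2 = 121 ≡ 5 (mod 29)
11^4 = (11^2)^2 ≡ 5^2 = 25 ≡ 25 (mod 29)
11^6 = 11^4 · 11^2 ≡ 25 · 5 ≡ 9 (mod 29).
So M = 9. Bashir computes K = M^6 mod 29.
9^1 ≡ 9 (mod 29)
9^2 = (9^1)^2 ≡ 9^2 = 81 ≡ 23 (mod 29)
9^4 = (9^2)^2 ≡ 23^2 = 529 ≡ 7 (mod 29)
9^6 = 9^4 · 9^2 ≡ 7 · 23 ≡ 16 (mod 29).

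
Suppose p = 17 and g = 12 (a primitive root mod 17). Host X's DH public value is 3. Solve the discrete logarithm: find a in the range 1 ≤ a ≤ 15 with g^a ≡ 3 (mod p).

Try successive powers of 12 modulo 17:
12^1 ≡ 12
12^2 ≡ 8
12^3 ≡ 11
12^4 ≡ 13
12^5 ≡ 3
Found: a = 5.

5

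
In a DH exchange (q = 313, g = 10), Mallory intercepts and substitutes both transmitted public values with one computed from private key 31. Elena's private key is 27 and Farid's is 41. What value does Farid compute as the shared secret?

Farid receives Mallory's public value M = 10^31 mod 313 instead of the honest one.
10^1 ≡ 10 (mod 313)
10^2 = (10^1)^2 ≡ 10^2 = 100 ≡ 100 (mod 313)
10^4 = (10^2)^2 ≡ 100^2 = 10000 ≡ 297 (mod 313)
10^8 = (10^4)^2 ≡ 297^2 = 88209 ≡ 256 (mod 313)
10^16 = (10^8)^2 ≡ 256^2 = 65536 ≡ 119 (mod 313)
10^31 = 10^16 · 10^8 · 10^4 · 10^2 · 10^1 ≡ 119 · 256 · 297 · 100 · 10 ≡ 258 (mod 313).
So M = 258. Farid computes K = M^41 mod 313.
258^1 ≡ 258 (mod 313)
258^2 = (258^1)^2 ≡ 258^2 = 66564 ≡ 208 (mod 313)
258^4 = (258^2)^2 ≡ 208^2 = 43264 ≡ 70 (mod 313)
258^8 = (258^4)^2 ≡ 70^2 = 4900 ≡ 205 (mod 313)
258^16 = (258^8)^2 ≡ 205^2 = 42025 ≡ 83 (mod 313)
258^32 = (258^16)^2 ≡ 83^2 = 6889 ≡ 3 (mod 313)
258^41 = 258^32 · 258^8 · 258^1 ≡ 3 · 205 · 258 ≡ 292 (mod 313).

292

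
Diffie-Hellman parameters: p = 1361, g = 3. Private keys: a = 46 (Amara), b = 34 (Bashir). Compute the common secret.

209

Bashir sends B = g^b mod p = 3^34 mod 1361.
3^1 ≡ 3 (mod 1361)
3^2 = (3^1)^2 ≡ 3^2 = 9 ≡ 9 (mod 1361)
3^4 = (3^2)^2 ≡ 9^2 = 81 ≡ 81 (mod 1361)
3^8 = (3^4)^2 ≡ 81^2 = 6561 ≡ 1117 (mod 1361)
3^16 = (3^8)^2 ≡ 1117^2 = 1247689 ≡ 1013 (mod 1361)
3^32 = (3^16)^2 ≡ 1013^2 = 1026169 ≡ 1336 (mod 1361)
3^34 = 3^32 · 3^2 ≡ 1336 · 9 ≡ 1136 (mod 1361).
So B = 1136. Amara then computes K = B^a mod p = 1136^46 mod 1361.
1136^1 ≡ 1136 (mod 1361)
1136^2 = (1136^1)^2 ≡ 1136^2 = 1290496 ≡ 268 (mod 1361)
1136^4 = (1136^2)^2 ≡ 268^2 = 71824 ≡ 1052 (mod 1361)
1136^8 = (1136^4)^2 ≡ 1052^2 = 1106704 ≡ 211 (mod 1361)
1136^16 = (1136^8)^2 ≡ 211^2 = 44521 ≡ 969 (mod 1361)
1136^32 = (1136^16)^2 ≡ 969^2 = 938961 ≡ 1232 (mod 1361)
1136^46 = 1136^32 · 1136^8 · 1136^4 · 1136^2 ≡ 1232 · 211 · 1052 · 268 ≡ 209 (mod 1361).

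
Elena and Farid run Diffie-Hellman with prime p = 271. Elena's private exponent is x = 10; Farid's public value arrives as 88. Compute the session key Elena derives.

158

Shared key K = 88^10 mod 271.
88^1 ≡ 88 (mod 271)
88^2 = (88^1)^2 ≡ 88^2 = 7744 ≡ 156 (mod 271)
88^4 = (88^2)^2 ≡ 156^2 = 24336 ≡ 217 (mod 271)
88^8 = (88^4)^2 ≡ 217^2 = 47089 ≡ 206 (mod 271)
88^10 = 88^8 · 88^2 ≡ 206 · 156 ≡ 158 (mod 271).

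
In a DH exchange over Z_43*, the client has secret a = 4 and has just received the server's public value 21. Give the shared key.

35

Shared key K = 21^4 mod 43.
21^1 ≡ 21 (mod 43)
21^2 = (21^1)^2 ≡ 21^2 = 441 ≡ 11 (mod 43)
21^4 = (21^2)^2 ≡ 11^2 = 121 ≡ 35 (mod 43)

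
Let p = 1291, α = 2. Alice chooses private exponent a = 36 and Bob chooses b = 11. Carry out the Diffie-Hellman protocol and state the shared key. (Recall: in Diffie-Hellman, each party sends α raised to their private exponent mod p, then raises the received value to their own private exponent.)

629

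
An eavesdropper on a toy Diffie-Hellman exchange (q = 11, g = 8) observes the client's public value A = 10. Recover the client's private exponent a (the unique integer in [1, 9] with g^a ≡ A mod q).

Try successive powers of 8 modulo 11:
8^1 ≡ 8
8^2 ≡ 9
8^3 ≡ 6
8^4 ≡ 4
8^5 ≡ 10
Found: a = 5.

5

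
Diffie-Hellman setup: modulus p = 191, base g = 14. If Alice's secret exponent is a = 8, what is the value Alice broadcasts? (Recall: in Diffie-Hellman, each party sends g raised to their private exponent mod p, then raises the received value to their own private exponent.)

52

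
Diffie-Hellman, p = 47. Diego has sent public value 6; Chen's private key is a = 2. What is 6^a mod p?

Shared key K = 6^2 mod 47.
6^1 ≡ 6 (mod 47)
6^2 = (6^1)^2 ≡ 6^2 = 36 ≡ 36 (mod 47)

36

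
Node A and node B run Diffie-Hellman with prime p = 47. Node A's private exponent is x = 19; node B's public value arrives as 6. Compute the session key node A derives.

7

Shared key K = 6^19 mod 47.
6^1 ≡ 6 (mod 47)
6^2 = (6^1)^2 ≡ 6^2 = 36 ≡ 36 (mod 47)
6^4 = (6^2)^2 ≡ 36^2 = 1296 ≡ 27 (mod 47)
6^8 = (6^4)^2 ≡ 27^2 = 729 ≡ 24 (mod 47)
6^16 = (6^8)^2 ≡ 24^2 = 576 ≡ 12 (mod 47)
6^19 = 6^16 · 6^2 · 6^1 ≡ 12 · 36 · 6 ≡ 7 (mod 47).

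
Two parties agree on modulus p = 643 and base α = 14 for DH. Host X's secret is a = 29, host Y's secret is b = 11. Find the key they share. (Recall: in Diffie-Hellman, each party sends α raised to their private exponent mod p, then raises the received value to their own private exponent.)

Host X sends A = α^a mod p = 14^29 mod 643.
14^1 ≡ 14 (mod 643)
14^2 = (14^1)^2 ≡ 14^2 = 196 ≡ 196 (mod 643)
14^4 = (14^2)^2 ≡ 196^2 = 38416 ≡ 479 (mod 643)
14^8 = (14^4)^2 ≡ 479^2 = 229441 ≡ 533 (mod 643)
14^16 = (14^8)^2 ≡ 533^2 = 284089 ≡ 526 (mod 643)
14^29 = 14^16 · 14^8 · 14^4 · 14^1 ≡ 526 · 533 · 479 · 14 ≡ 188 (mod 643).
So A = 188. Host Y then computes K = A^b mod p = 188^11 mod 643.
188^1 ≡ 188 (mod 643)
188^2 = (188^1)^2 ≡ 188^2 = 35344 ≡ 622 (mod 643)
188^4 = (188^2)^2 ≡ 622^2 = 386884 ≡ 441 (mod 643)
188^8 = (188^4)^2 ≡ 441^2 = 194481 ≡ 295 (mod 643)
188^11 = 188^8 · 188^2 · 188^1 ≡ 295 · 622 · 188 ≡ 456 (mod 643).

456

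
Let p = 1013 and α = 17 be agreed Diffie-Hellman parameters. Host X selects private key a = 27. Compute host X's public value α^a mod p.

1006

Public value = 17^27 mod 1013.
17^1 ≡ 17 (mod 1013)
17^2 = (17^1)^2 ≡ 17^2 = 289 ≡ 289 (mod 1013)
17^4 = (17^2)^2 ≡ 289^2 = 83521 ≡ 455 (mod 1013)
17^8 = (17^4)^2 ≡ 455^2 = 207025 ≡ 373 (mod 1013)
17^16 = (17^8)^2 ≡ 373^2 = 139129 ≡ 348 (mod 1013)
17^27 = 17^16 · 17^8 · 17^2 · 17^1 ≡ 348 · 373 · 289 · 17 ≡ 1006 (mod 1013).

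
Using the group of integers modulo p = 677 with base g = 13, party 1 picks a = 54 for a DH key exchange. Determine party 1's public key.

Public value = 13^54 mod 677.
13^1 ≡ 13 (mod 677)
13^2 = (13^1)^2 ≡ 13^2 = 169 ≡ 169 (mod 677)
13^4 = (13^2)^2 ≡ 169^2 = 28561 ≡ 127 (mod 677)
13^8 = (13^4)^2 ≡ 127^2 = 16129 ≡ 558 (mod 677)
13^16 = (13^8)^2 ≡ 558^2 = 311364 ≡ 621 (mod 677)
13^32 = (13^16)^2 ≡ 621^2 = 385641 ≡ 428 (mod 677)
13^54 = 13^32 · 13^16 · 13^4 · 13^2 ≡ 428 · 621 · 127 · 169 ≡ 36 (mod 677).

36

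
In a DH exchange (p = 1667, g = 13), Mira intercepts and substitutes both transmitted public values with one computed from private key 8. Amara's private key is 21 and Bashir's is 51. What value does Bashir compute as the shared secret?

Bashir receives Mira's public value M = 13^8 mod 1667 instead of the honest one.
13^1 ≡ 13 (mod 1667)
13^2 = (13^1)^2 ≡ 13^2 = 169 ≡ 169 (mod 1667)
13^4 = (13^2)^2 ≡ 169^2 = 28561 ≡ 222 (mod 1667)
13^8 = (13^4)^2 ≡ 222^2 = 49284 ≡ 941 (mod 1667)
So M = 941. Bashir computes K = M^51 mod 1667.
941^1 ≡ 941 (mod 1667)
941^2 = (941^1)^2 ≡ 941^2 = 885481 ≡ 304 (mod 1667)
941^4 = (941^2)^2 ≡ 304^2 = 92416 ≡ 731 (mod 1667)
941^8 = (941^4)^2 ≡ 731^2 = 534361 ≡ 921 (mod 1667)
941^16 = (941^8)^2 ≡ 921^2 = 848241 ≡ 1405 (mod 1667)
941^32 = (941^16)^2 ≡ 1405^2 = 1974025 ≡ 297 (mod 1667)
941^51 = 941^32 · 941^16 · 941^2 · 941^1 ≡ 297 · 1405 · 304 · 941 ≡ 304 (mod 1667).

304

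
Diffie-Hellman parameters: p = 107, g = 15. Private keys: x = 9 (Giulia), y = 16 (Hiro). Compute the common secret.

102

Hiro sends B = g^y mod p = 15^16 mod 107.
15^1 ≡ 15 (mod 107)
15^2 = (15^1)^2 ≡ 15^2 = 225 ≡ 11 (mod 107)
15^4 = (15^2)^2 ≡ 11^2 = 121 ≡ 14 (mod 107)
15^8 = (15^4)^2 ≡ 14^2 = 196 ≡ 89 (mod 107)
15^16 = (15^8)^2 ≡ 89^2 = 7921 ≡ 3 (mod 107)
So B = 3. Giulia then computes K = B^x mod p = 3^9 mod 107.
3^1 ≡ 3 (mod 107)
3^2 = (3^1)^2 ≡ 3^2 = 9 ≡ 9 (mod 107)
3^4 = (3^2)^2 ≡ 9^2 = 81 ≡ 81 (mod 107)
3^8 = (3^4)^2 ≡ 81^2 = 6561 ≡ 34 (mod 107)
3^9 = 3^8 · 3^1 ≡ 34 · 3 ≡ 102 (mod 107).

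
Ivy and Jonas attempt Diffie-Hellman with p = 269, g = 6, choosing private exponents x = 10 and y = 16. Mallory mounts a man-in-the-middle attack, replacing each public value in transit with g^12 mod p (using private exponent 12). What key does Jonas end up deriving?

204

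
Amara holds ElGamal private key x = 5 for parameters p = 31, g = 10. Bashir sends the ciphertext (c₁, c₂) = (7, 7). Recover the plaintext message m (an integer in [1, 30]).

Shared mask s = c₁^x mod p = 7^5 mod 31.
7^1 ≡ 7 (mod 31)
7^2 = (7^1)^2 ≡ 7^2 = 49 ≡ 18 (mod 31)
7^4 = (7^2)^2 ≡ 18^2 = 324 ≡ 14 (mod 31)
7^5 = 7^4 · 7^1 ≡ 14 · 7 ≡ 5 (mod 31).
So s = 5; s⁻¹ ≡ 25 (mod 31).
m = c₂ · s⁻¹ mod 31 = 7 · 25 mod 31 = 20.

20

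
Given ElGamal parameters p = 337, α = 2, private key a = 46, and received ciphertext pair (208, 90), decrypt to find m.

62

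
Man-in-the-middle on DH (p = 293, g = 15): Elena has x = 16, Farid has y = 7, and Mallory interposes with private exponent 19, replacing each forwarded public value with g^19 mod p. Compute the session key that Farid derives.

Farid receives Mallory's public value M = 15^19 mod 293 instead of the honest one.
15^1 ≡ 15 (mod 293)
15^2 = (15^1)^2 ≡ 15^2 = 225 ≡ 225 (mod 293)
15^4 = (15^2)^2 ≡ 225^2 = 50625 ≡ 229 (mod 293)
15^8 = (15^4)^2 ≡ 229^2 = 52441 ≡ 287 (mod 293)
15^16 = (15^8)^2 ≡ 287^2 = 82369 ≡ 36 (mod 293)
15^19 = 15^16 · 15^2 · 15^1 ≡ 36 · 225 · 15 ≡ 198 (mod 293).
So M = 198. Farid computes K = M^7 mod 293.
198^1 ≡ 198 (mod 293)
198^2 = (198^1)^2 ≡ 198^2 = 39204 ≡ 235 (mod 293)
198^4 = (198^2)^2 ≡ 235^2 = 55225 ≡ 141 (mod 293)
198^7 = 198^4 · 198^2 · 198^1 ≡ 141 · 235 · 198 ≡ 167 (mod 293).

167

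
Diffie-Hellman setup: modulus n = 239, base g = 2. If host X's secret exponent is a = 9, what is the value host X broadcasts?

34

Public value = 2^9 (mod 239).
2^1 ≡ 2 (mod 239)
2^2 = (2^1)^2 ≡ 2^2 = 4 ≡ 4 (mod 239)
2^4 = (2^2)^2 ≡ 4^2 = 16 ≡ 16 (mod 239)
2^8 = (2^4)^2 ≡ 16^2 = 256 ≡ 17 (mod 239)
2^9 = 2^8 · 2^1 ≡ 17 · 2 ≡ 34 (mod 239).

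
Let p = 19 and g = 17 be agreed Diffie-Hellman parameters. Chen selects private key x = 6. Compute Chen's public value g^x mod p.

7

Public value = 17^6 mod 19.
17^1 ≡ 17 (mod 19)
17^2 = (17^1)^2 ≡ 17^2 = 289 ≡ 4 (mod 19)
17^4 = (17^2)^2 ≡ 4^2 = 16 ≡ 16 (mod 19)
17^6 = 17^4 · 17^2 ≡ 16 · 4 ≡ 7 (mod 19).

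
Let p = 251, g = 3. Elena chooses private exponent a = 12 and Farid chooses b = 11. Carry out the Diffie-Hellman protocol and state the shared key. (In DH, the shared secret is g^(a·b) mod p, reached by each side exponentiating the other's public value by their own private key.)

Elena sends A = g^a mod p = 3^12 mod 251.
3^1 ≡ 3 (mod 251)
3^2 = (3^1)^2 ≡ 3^2 = 9 ≡ 9 (mod 251)
3^4 = (3^2)^2 ≡ 9^2 = 81 ≡ 81 (mod 251)
3^8 = (3^4)^2 ≡ 81^2 = 6561 ≡ 35 (mod 251)
3^12 = 3^8 · 3^4 ≡ 35 · 81 ≡ 74 (mod 251).
So A = 74. Farid then computes K = A^b mod p = 74^11 mod 251.
74^1 ≡ 74 (mod 251)
74^2 = (74^1)^2 ≡ 74^2 = 5476 ≡ 205 (mod 251)
74^4 = (74^2)^2 ≡ 205^2 = 42025 ≡ 108 (mod 251)
74^8 = (74^4)^2 ≡ 108^2 = 11664 ≡ 118 (mod 251)
74^11 = 74^8 · 74^2 · 74^1 ≡ 118 · 205 · 74 ≡ 179 (mod 251).

179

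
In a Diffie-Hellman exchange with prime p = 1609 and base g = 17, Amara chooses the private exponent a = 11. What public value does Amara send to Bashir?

Public value = 17^11 mod 1609.
17^1 ≡ 17 (mod 1609)
17^2 = (17^1)^2 ≡ 17^2 = 289 ≡ 289 (mod 1609)
17^4 = (17^2)^2 ≡ 289^2 = 83521 ≡ 1462 (mod 1609)
17^8 = (17^4)^2 ≡ 1462^2 = 2137444 ≡ 692 (mod 1609)
17^11 = 17^8 · 17^2 · 17^1 ≡ 692 · 289 · 17 ≡ 1588 (mod 1609).

1588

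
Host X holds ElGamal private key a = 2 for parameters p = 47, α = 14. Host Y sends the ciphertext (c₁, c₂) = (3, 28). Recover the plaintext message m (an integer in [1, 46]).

24

Shared mask s = c₁^a mod p = 3^2 mod 47.
3^1 ≡ 3 (mod 47)
3^2 = (3^1)^2 ≡ 3^2 = 9 ≡ 9 (mod 47)
So s = 9; s⁻¹ ≡ 21 (mod 47).
m = c₂ · s⁻¹ mod 47 = 28 · 21 mod 47 = 24.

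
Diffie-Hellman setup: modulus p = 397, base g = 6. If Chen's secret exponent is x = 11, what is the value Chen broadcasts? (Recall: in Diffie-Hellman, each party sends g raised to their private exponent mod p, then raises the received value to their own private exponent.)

Public value = 6^11 (mod 397).
6^1 ≡ 6 (mod 397)
6^2 = (6^1)^2 ≡ 6^2 = 36 ≡ 36 (mod 397)
6^4 = (6^2)^2 ≡ 36^2 = 1296 ≡ 105 (mod 397)
6^8 = (6^4)^2 ≡ 105^2 = 11025 ≡ 306 (mod 397)
6^11 = 6^8 · 6^2 · 6^1 ≡ 306 · 36 · 6 ≡ 194 (mod 397).

194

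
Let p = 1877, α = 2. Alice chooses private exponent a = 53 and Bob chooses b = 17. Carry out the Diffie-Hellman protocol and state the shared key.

Alice sends A = α^a mod p = 2^53 mod 1877.
2^1 ≡ 2 (mod 1877)
2^2 = (2^1)^2 ≡ 2^2 = 4 ≡ 4 (mod 1877)
2^4 = (2^2)^2 ≡ 4^2 = 16 ≡ 16 (mod 1877)
2^8 = (2^4)^2 ≡ 16^2 = 256 ≡ 256 (mod 1877)
2^16 = (2^8)^2 ≡ 256^2 = 65536 ≡ 1718 (mod 1877)
2^32 = (2^16)^2 ≡ 1718^2 = 2951524 ≡ 880 (mod 1877)
2^53 = 2^32 · 2^16 · 2^4 · 2^1 ≡ 880 · 1718 · 16 · 2 ≡ 1082 (mod 1877).
So A = 1082. Bob then computes K = A^b mod p = 1082^17 mod 1877.
1082^1 ≡ 1082 (mod 1877)
1082^2 = (1082^1)^2 ≡ 1082^2 = 1170724 ≡ 1353 (mod 1877)
1082^4 = (1082^2)^2 ≡ 1353^2 = 1830609 ≡ 534 (mod 1877)
1082^8 = (1082^4)^2 ≡ 534^2 = 285156 ≡ 1729 (mod 1877)
1082^16 = (1082^8)^2 ≡ 1729^2 = 2989441 ≡ 1257 (mod 1877)
1082^17 = 1082^16 · 1082^1 ≡ 1257 · 1082 ≡ 1126 (mod 1877).

1126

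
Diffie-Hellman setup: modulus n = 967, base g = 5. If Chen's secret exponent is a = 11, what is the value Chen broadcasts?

Public value = 5^11 (mod 967).
5^1 ≡ 5 (mod 967)
5^2 = (5^1)^2 ≡ 5^2 = 25 ≡ 25 (mod 967)
5^4 = (5^2)^2 ≡ 25^2 = 625 ≡ 625 (mod 967)
5^8 = (5^4)^2 ≡ 625^2 = 390625 ≡ 924 (mod 967)
5^11 = 5^8 · 5^2 · 5^1 ≡ 924 · 25 · 5 ≡ 427 (mod 967).

427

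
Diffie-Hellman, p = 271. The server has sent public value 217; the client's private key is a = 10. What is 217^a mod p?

Shared key K = 217^10 mod 271.
217^1 ≡ 217 (mod 271)
217^2 = (217^1)^2 ≡ 217^2 = 47089 ≡ 206 (mod 271)
217^4 = (217^2)^2 ≡ 206^2 = 42436 ≡ 160 (mod 271)
217^8 = (217^4)^2 ≡ 160^2 = 25600 ≡ 126 (mod 271)
217^10 = 217^8 · 217^2 ≡ 126 · 206 ≡ 211 (mod 271).

211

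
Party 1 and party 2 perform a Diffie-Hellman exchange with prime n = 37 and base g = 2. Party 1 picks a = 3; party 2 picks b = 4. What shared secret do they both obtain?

Party 2 sends B = g^b mod n = 2^4 mod 37.
2^1 ≡ 2 (mod 37)
2^2 = (2^1)^2 ≡ 2^2 = 4 ≡ 4 (mod 37)
2^4 = (2^2)^2 ≡ 4^2 = 16 ≡ 16 (mod 37)
So B = 16. Party 1 then computes K = B^a mod n = 16^3 mod 37.
16^1 ≡ 16 (mod 37)
16^2 = (16^1)^2 ≡ 16^2 = 256 ≡ 34 (mod 37)
16^3 = 16^2 · 16^1 ≡ 34 · 16 ≡ 26 (mod 37).

26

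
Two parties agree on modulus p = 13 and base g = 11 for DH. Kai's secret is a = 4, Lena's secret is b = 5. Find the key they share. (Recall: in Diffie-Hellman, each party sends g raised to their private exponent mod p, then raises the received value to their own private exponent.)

Lena sends B = g^b mod p = 11^5 mod 13.
11^1 ≡ 11 (mod 13)
11^2 = (11^1)^2 ≡ 11^2 = 121 ≡ 4 (mod 13)
11^4 = (11^2)^2 ≡ 4^2 = 16 ≡ 3 (mod 13)
11^5 = 11^4 · 11^1 ≡ 3 · 11 ≡ 7 (mod 13).
So B = 7. Kai then computes K = B^a mod p = 7^4 mod 13.
7^1 ≡ 7 (mod 13)
7^2 = (7^1)^2 ≡ 7^2 = 49 ≡ 10 (mod 13)
7^4 = (7^2)^2 ≡ 10^2 = 100 ≡ 9 (mod 13)

9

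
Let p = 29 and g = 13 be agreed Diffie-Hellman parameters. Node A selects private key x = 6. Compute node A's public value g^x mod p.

20

Public value = 13^6 mod 29.
13^1 ≡ 13 (mod 29)
13^2 = (13^1)^2 ≡ 13^2 = 169 ≡ 24 (mod 29)
13^4 = (13^2)^2 ≡ 24^2 = 576 ≡ 25 (mod 29)
13^6 = 13^4 · 13^2 ≡ 25 · 24 ≡ 20 (mod 29).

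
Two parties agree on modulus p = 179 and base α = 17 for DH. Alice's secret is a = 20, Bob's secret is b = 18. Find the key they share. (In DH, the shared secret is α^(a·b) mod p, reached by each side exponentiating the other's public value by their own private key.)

107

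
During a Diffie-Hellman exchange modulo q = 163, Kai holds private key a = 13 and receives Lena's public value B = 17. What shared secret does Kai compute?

Shared key K = 17^13 mod 163.
17^1 ≡ 17 (mod 163)
17^2 = (17^1)^2 ≡ 17^2 = 289 ≡ 126 (mod 163)
17^4 = (17^2)^2 ≡ 126^2 = 15876 ≡ 65 (mod 163)
17^8 = (17^4)^2 ≡ 65^2 = 4225 ≡ 150 (mod 163)
17^13 = 17^8 · 17^4 · 17^1 ≡ 150 · 65 · 17 ≡ 142 (mod 163).

142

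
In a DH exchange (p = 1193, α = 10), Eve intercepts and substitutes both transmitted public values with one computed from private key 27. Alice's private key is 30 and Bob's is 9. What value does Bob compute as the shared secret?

213

Bob receives Eve's public value M = 10^27 mod 1193 instead of the honest one.
10^1 ≡ 10 (mod 1193)
10^2 = (10^1)^2 ≡ 10^2 = 100 ≡ 100 (mod 1193)
10^4 = (10^2)^2 ≡ 100^2 = 10000 ≡ 456 (mod 1193)
10^8 = (10^4)^2 ≡ 456^2 = 207936 ≡ 354 (mod 1193)
10^16 = (10^8)^2 ≡ 354^2 = 125316 ≡ 51 (mod 1193)
10^27 = 10^16 · 10^8 · 10^2 · 10^1 ≡ 51 · 354 · 100 · 10 ≡ 331 (mod 1193).
So M = 331. Bob computes K = M^9 mod 1193.
331^1 ≡ 331 (mod 1193)
331^2 = (331^1)^2 ≡ 331^2 = 109561 ≡ 998 (mod 1193)
331^4 = (331^2)^2 ≡ 998^2 = 996004 ≡ 1042 (mod 1193)
331^8 = (331^4)^2 ≡ 1042^2 = 1085764 ≡ 134 (mod 1193)
331^9 = 331^8 · 331^1 ≡ 134 · 331 ≡ 213 (mod 1193).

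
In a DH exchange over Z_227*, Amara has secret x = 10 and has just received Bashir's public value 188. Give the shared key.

Shared key K = 188^10 mod 227.
188^1 ≡ 188 (mod 227)
188^2 = (188^1)^2 ≡ 188^2 = 35344 ≡ 159 (mod 227)
188^4 = (188^2)^2 ≡ 159^2 = 25281 ≡ 84 (mod 227)
188^8 = (188^4)^2 ≡ 84^2 = 7056 ≡ 19 (mod 227)
188^10 = 188^8 · 188^2 ≡ 19 · 159 ≡ 70 (mod 227).

70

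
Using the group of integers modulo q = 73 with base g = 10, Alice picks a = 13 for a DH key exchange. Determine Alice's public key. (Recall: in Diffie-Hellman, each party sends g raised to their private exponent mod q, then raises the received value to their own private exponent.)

Public value = 10^13 mod 73.
10^1 ≡ 10 (mod 73)
10^2 = (10^1)^2 ≡ 10^2 = 100 ≡ 27 (mod 73)
10^4 = (10^2)^2 ≡ 27^2 = 729 ≡ 72 (mod 73)
10^8 = (10^4)^2 ≡ 72^2 = 5184 ≡ 1 (mod 73)
10^13 = 10^8 · 10^4 · 10^1 ≡ 1 · 72 · 10 ≡ 63 (mod 73).

63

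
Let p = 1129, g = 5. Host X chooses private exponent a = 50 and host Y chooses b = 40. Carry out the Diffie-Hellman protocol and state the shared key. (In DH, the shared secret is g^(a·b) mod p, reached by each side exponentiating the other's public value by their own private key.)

968

Host X sends A = g^a mod p = 5^50 mod 1129.
5^1 ≡ 5 (mod 1129)
5^2 = (5^1)^2 ≡ 5^2 = 25 ≡ 25 (mod 1129)
5^4 = (5^2)^2 ≡ 25^2 = 625 ≡ 625 (mod 1129)
5^8 = (5^4)^2 ≡ 625^2 = 390625 ≡ 1120 (mod 1129)
5^16 = (5^8)^2 ≡ 1120^2 = 1254400 ≡ 81 (mod 1129)
5^32 = (5^16)^2 ≡ 81^2 = 6561 ≡ 916 (mod 1129)
5^50 = 5^32 · 5^16 · 5^2 ≡ 916 · 81 · 25 ≡ 1082 (mod 1129).
So A = 1082. Host Y then computes K = A^b mod p = 1082^40 mod 1129.
1082^1 ≡ 1082 (mod 1129)
1082^2 = (1082^1)^2 ≡ 1082^2 = 1170724 ≡ 1080 (mod 1129)
1082^4 = (1082^2)^2 ≡ 1080^2 = 1166400 ≡ 143 (mod 1129)
1082^8 = (1082^4)^2 ≡ 143^2 = 20449 ≡ 127 (mod 1129)
1082^16 = (1082^8)^2 ≡ 127^2 = 16129 ≡ 323 (mod 1129)
1082^32 = (1082^16)^2 ≡ 323^2 = 104329 ≡ 461 (mod 1129)
1082^40 = 1082^32 · 1082^8 ≡ 461 · 127 ≡ 968 (mod 1129).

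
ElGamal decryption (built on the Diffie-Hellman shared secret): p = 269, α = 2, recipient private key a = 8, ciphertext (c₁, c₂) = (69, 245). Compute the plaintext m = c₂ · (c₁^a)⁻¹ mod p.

6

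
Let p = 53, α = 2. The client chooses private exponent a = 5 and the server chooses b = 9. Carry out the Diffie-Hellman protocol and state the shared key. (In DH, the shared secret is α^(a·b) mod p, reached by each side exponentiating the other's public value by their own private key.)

41

The server sends B = α^b mod p = 2^9 mod 53.
2^1 ≡ 2 (mod 53)
2^2 = (2^1)^2 ≡ 2^2 = 4 ≡ 4 (mod 53)
2^4 = (2^2)^2 ≡ 4^2 = 16 ≡ 16 (mod 53)
2^8 = (2^4)^2 ≡ 16^2 = 256 ≡ 44 (mod 53)
2^9 = 2^8 · 2^1 ≡ 44 · 2 ≡ 35 (mod 53).
So B = 35. The client then computes K = B^a mod p = 35^5 mod 53.
35^1 ≡ 35 (mod 53)
35^2 = (35^1)^2 ≡ 35^2 = 1225 ≡ 6 (mod 53)
35^4 = (35^2)^2 ≡ 6^2 = 36 ≡ 36 (mod 53)
35^5 = 35^4 · 35^1 ≡ 36 · 35 ≡ 41 (mod 53).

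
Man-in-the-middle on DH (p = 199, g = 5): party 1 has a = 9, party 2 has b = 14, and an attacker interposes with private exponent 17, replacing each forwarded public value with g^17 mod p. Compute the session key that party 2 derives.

Party 2 receives an attacker's public value M = 5^17 mod 199 instead of the honest one.
5^1 ≡ 5 (mod 199)
5^2 = (5^1)^2 ≡ 5^2 = 25 ≡ 25 (mod 199)
5^4 = (5^2)^2 ≡ 25^2 = 625 ≡ 28 (mod 199)
5^8 = (5^4)^2 ≡ 28^2 = 784 ≡ 187 (mod 199)
5^16 = (5^8)^2 ≡ 187^2 = 34969 ≡ 144 (mod 199)
5^17 = 5^16 · 5^1 ≡ 144 · 5 ≡ 123 (mod 199).
So M = 123. Party 2 computes K = M^14 mod 199.
123^1 ≡ 123 (mod 199)
123^2 = (123^1)^2 ≡ 123^2 = 15129 ≡ 5 (mod 199)
123^4 = (123^2)^2 ≡ 5^2 = 25 ≡ 25 (mod 199)
123^8 = (123^4)^2 ≡ 25^2 = 625 ≡ 28 (mod 199)
123^14 = 123^8 · 123^4 · 123^2 ≡ 28 · 25 · 5 ≡ 117 (mod 199).

117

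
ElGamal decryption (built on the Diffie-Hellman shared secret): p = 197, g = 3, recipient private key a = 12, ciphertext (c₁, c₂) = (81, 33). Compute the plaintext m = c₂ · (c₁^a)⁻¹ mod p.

7

Shared mask s = c₁^a mod p = 81^12 mod 197.
81^1 ≡ 81 (mod 197)
81^2 = (81^1)^2 ≡ 81^2 = 6561 ≡ 60 (mod 197)
81^4 = (81^2)^2 ≡ 60^2 = 3600 ≡ 54 (mod 197)
81^8 = (81^4)^2 ≡ 54^2 = 2916 ≡ 158 (mod 197)
81^12 = 81^8 · 81^4 ≡ 158 · 54 ≡ 61 (mod 197).
So s = 61; s⁻¹ ≡ 42 (mod 197).
m = c₂ · s⁻¹ mod 197 = 33 · 42 mod 197 = 7.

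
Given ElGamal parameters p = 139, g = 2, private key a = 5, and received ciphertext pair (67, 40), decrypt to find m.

95

Shared mask s = c₁^a mod p = 67^5 mod 139.
67^1 ≡ 67 (mod 139)
67^2 = (67^1)^2 ≡ 67^2 = 4489 ≡ 41 (mod 139)
67^4 = (67^2)^2 ≡ 41^2 = 1681 ≡ 13 (mod 139)
67^5 = 67^4 · 67^1 ≡ 13 · 67 ≡ 37 (mod 139).
So s = 37; s⁻¹ ≡ 124 (mod 139).
m = c₂ · s⁻¹ mod 139 = 40 · 124 mod 139 = 95.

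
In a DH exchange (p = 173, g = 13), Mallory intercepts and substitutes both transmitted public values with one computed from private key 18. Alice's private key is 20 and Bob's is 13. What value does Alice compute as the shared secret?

Alice receives Mallory's public value M = 13^18 mod 173 instead of the honest one.
13^1 ≡ 13 (mod 173)
13^2 = (13^1)^2 ≡ 13^2 = 169 ≡ 169 (mod 173)
13^4 = (13^2)^2 ≡ 169^2 = 28561 ≡ 16 (mod 173)
13^8 = (13^4)^2 ≡ 16^2 = 256 ≡ 83 (mod 173)
13^16 = (13^8)^2 ≡ 83^2 = 6889 ≡ 142 (mod 173)
13^18 = 13^16 · 13^2 ≡ 142 · 169 ≡ 124 (mod 173).
So M = 124. Alice computes K = M^20 mod 173.
124^1 ≡ 124 (mod 173)
124^2 = (124^1)^2 ≡ 124^2 = 15376 ≡ 152 (mod 173)
124^4 = (124^2)^2 ≡ 152^2 = 23104 ≡ 95 (mod 173)
124^8 = (124^4)^2 ≡ 95^2 = 9025 ≡ 29 (mod 173)
124^16 = (124^8)^2 ≡ 29^2 = 841 ≡ 149 (mod 173)
124^20 = 124^16 · 124^4 ≡ 149 · 95 ≡ 142 (mod 173).

142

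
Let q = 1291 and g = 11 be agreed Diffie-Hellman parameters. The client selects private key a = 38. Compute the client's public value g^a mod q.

497

Public value = 11^38 mod 1291.
11^1 ≡ 11 (mod 1291)
11^2 = (11^1)^2 ≡ 11^2 = 121 ≡ 121 (mod 1291)
11^4 = (11^2)^2 ≡ 121^2 = 14641 ≡ 440 (mod 1291)
11^8 = (11^4)^2 ≡ 440^2 = 193600 ≡ 1241 (mod 1291)
11^16 = (11^8)^2 ≡ 1241^2 = 1540081 ≡ 1209 (mod 1291)
11^32 = (11^16)^2 ≡ 1209^2 = 1461681 ≡ 269 (mod 1291)
11^38 = 11^32 · 11^4 · 11^2 ≡ 269 · 440 · 121 ≡ 497 (mod 1291).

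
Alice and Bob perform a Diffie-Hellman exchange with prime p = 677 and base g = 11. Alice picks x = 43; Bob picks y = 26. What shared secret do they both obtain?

294

Alice sends A = g^x mod p = 11^43 mod 677.
11^1 ≡ 11 (mod 677)
11^2 = (11^1)^2 ≡ 11^2 = 121 ≡ 121 (mod 677)
11^4 = (11^2)^2 ≡ 121^2 = 14641 ≡ 424 (mod 677)
11^8 = (11^4)^2 ≡ 424^2 = 179776 ≡ 371 (mod 677)
11^16 = (11^8)^2 ≡ 371^2 = 137641 ≡ 210 (mod 677)
11^32 = (11^16)^2 ≡ 210^2 = 44100 ≡ 95 (mod 677)
11^43 = 11^32 · 11^8 · 11^2 · 11^1 ≡ 95 · 371 · 121 · 11 ≡ 411 (mod 677).
So A = 411. Bob then computes K = A^y mod p = 411^26 mod 677.
411^1 ≡ 411 (mod 677)
411^2 = (411^1)^2 ≡ 411^2 = 168921 ≡ 348 (mod 677)
411^4 = (411^2)^2 ≡ 348^2 = 121104 ≡ 598 (mod 677)
411^8 = (411^4)^2 ≡ 598^2 = 357604 ≡ 148 (mod 677)
411^16 = (411^8)^2 ≡ 148^2 = 21904 ≡ 240 (mod 677)
411^26 = 411^16 · 411^8 · 411^2 ≡ 240 · 148 · 348 ≡ 294 (mod 677).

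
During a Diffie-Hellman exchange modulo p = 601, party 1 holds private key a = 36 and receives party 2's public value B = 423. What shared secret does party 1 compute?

Shared key K = 423^36 mod 601.
423^1 ≡ 423 (mod 601)
423^2 = (423^1)^2 ≡ 423^2 = 178929 ≡ 432 (mod 601)
423^4 = (423^2)^2 ≡ 432^2 = 186624 ≡ 314 (mod 601)
423^8 = (423^4)^2 ≡ 314^2 = 98596 ≡ 32 (mod 601)
423^16 = (423^8)^2 ≡ 32^2 = 1024 ≡ 423 (mod 601)
423^32 = (423^16)^2 ≡ 423^2 = 178929 ≡ 432 (mod 601)
423^36 = 423^32 · 423^4 ≡ 432 · 314 ≡ 423 (mod 601).

423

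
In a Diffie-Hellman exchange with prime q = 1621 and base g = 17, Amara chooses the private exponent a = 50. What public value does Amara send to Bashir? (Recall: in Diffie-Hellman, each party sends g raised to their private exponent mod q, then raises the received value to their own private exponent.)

738

Public value = 17^50 (mod 1621).
17^1 ≡ 17 (mod 1621)
17^2 = (17^1)^2 ≡ 17^2 = 289 ≡ 289 (mod 1621)
17^4 = (17^2)^2 ≡ 289^2 = 83521 ≡ 850 (mod 1621)
17^8 = (17^4)^2 ≡ 850^2 = 722500 ≡ 1155 (mod 1621)
17^16 = (17^8)^2 ≡ 1155^2 = 1334025 ≡ 1563 (mod 1621)
17^32 = (17^16)^2 ≡ 1563^2 = 2442969 ≡ 122 (mod 1621)
17^50 = 17^32 · 17^16 · 17^2 ≡ 122 · 1563 · 289 ≡ 738 (mod 1621).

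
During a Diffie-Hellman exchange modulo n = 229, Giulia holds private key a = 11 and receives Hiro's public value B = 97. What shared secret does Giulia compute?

Shared key K = 97^11 mod 229.
97^1 ≡ 97 (mod 229)
97^2 = (97^1)^2 ≡ 97^2 = 9409 ≡ 20 (mod 229)
97^4 = (97^2)^2 ≡ 20^2 = 400 ≡ 171 (mod 229)
97^8 = (97^4)^2 ≡ 171^2 = 29241 ≡ 158 (mod 229)
97^11 = 97^8 · 97^2 · 97^1 ≡ 158 · 20 · 97 ≡ 118 (mod 229).

118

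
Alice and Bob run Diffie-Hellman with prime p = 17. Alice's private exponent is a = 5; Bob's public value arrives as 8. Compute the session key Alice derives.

9

Shared key K = 8^5 mod 17.
8^1 ≡ 8 (mod 17)
8^2 = (8^1)^2 ≡ 8^2 = 64 ≡ 13 (mod 17)
8^4 = (8^2)^2 ≡ 13^2 = 169 ≡ 16 (mod 17)
8^5 = 8^4 · 8^1 ≡ 16 · 8 ≡ 9 (mod 17).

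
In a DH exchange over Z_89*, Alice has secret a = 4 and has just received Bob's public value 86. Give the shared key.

81

Shared key K = 86^4 mod 89.
86^1 ≡ 86 (mod 89)
86^2 = (86^1)^2 ≡ 86^2 = 7396 ≡ 9 (mod 89)
86^4 = (86^2)^2 ≡ 9^2 = 81 ≡ 81 (mod 89)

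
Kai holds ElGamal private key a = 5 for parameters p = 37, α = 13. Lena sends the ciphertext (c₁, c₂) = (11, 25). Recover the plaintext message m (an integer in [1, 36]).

16

Shared mask s = c₁^a mod p = 11^5 mod 37.
11^1 ≡ 11 (mod 37)
11^2 = (11^1)^2 ≡ 11^2 = 121 ≡ 10 (mod 37)
11^4 = (11^2)^2 ≡ 10^2 = 100 ≡ 26 (mod 37)
11^5 = 11^4 · 11^1 ≡ 26 · 11 ≡ 27 (mod 37).
So s = 27; s⁻¹ ≡ 11 (mod 37).
m = c₂ · s⁻¹ mod 37 = 25 · 11 mod 37 = 16.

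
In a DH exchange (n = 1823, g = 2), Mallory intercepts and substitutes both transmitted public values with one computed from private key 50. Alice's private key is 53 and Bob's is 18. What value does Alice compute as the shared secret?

1258

Alice receives Mallory's public value M = 2^50 mod 1823 instead of the honest one.
2^1 ≡ 2 (mod 1823)
2^2 = (2^1)^2 ≡ 2^2 = 4 ≡ 4 (mod 1823)
2^4 = (2^2)^2 ≡ 4^2 = 16 ≡ 16 (mod 1823)
2^8 = (2^4)^2 ≡ 16^2 = 256 ≡ 256 (mod 1823)
2^16 = (2^8)^2 ≡ 256^2 = 65536 ≡ 1731 (mod 1823)
2^32 = (2^16)^2 ≡ 1731^2 = 2996361 ≡ 1172 (mod 1823)
2^50 = 2^32 · 2^16 · 2^2 ≡ 1172 · 1731 · 4 ≡ 755 (mod 1823).
So M = 755. Alice computes K = M^53 mod 1823.
755^1 ≡ 755 (mod 1823)
755^2 = (755^1)^2 ≡ 755^2 = 570025 ≡ 1249 (mod 1823)
755^4 = (755^2)^2 ≡ 1249^2 = 1560001 ≡ 1336 (mod 1823)
755^8 = (755^4)^2 ≡ 1336^2 = 1784896 ≡ 179 (mod 1823)
755^16 = (755^8)^2 ≡ 179^2 = 32041 ≡ 1050 (mod 1823)
755^32 = (755^16)^2 ≡ 1050^2 = 1102500 ≡ 1408 (mod 1823)
755^53 = 755^32 · 755^16 · 755^4 · 755^1 ≡ 1408 · 1050 · 1336 · 755 ≡ 1258 (mod 1823).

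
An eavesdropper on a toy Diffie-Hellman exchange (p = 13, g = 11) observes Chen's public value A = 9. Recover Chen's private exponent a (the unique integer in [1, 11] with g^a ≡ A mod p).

Try successive powers of 11 modulo 13:
11^1 ≡ 11
11^2 ≡ 4
11^3 ≡ 5
11^4 ≡ 3
11^5 ≡ 7
11^6 ≡ 12
11^7 ≡ 2
11^8 ≡ 9
Found: a = 8.

8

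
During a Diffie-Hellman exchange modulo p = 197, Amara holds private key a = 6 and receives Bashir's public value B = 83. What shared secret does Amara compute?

Shared key K = 83^6 mod 197.
83^1 ≡ 83 (mod 197)
83^2 = (83^1)^2 ≡ 83^2 = 6889 ≡ 191 (mod 197)
83^4 = (83^2)^2 ≡ 191^2 = 36481 ≡ 36 (mod 197)
83^6 = 83^4 · 83^2 ≡ 36 · 191 ≡ 178 (mod 197).

178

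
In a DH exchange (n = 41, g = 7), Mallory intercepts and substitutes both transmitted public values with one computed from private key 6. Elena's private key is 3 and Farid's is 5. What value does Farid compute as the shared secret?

Farid receives Mallory's public value M = 7^6 mod 41 instead of the honest one.
7^1 ≡ 7 (mod 41)
7^2 = (7^1)^2 ≡ 7^2 = 49 ≡ 8 (mod 41)
7^4 = (7^2)^2 ≡ 8^2 = 64 ≡ 23 (mod 41)
7^6 = 7^4 · 7^2 ≡ 23 · 8 ≡ 20 (mod 41).
So M = 20. Farid computes K = M^5 mod 41.
20^1 ≡ 20 (mod 41)
20^2 = (20^1)^2 ≡ 20^2 = 400 ≡ 31 (mod 41)
20^4 = (20^2)^2 ≡ 31^2 = 961 ≡ 18 (mod 41)
20^5 = 20^4 · 20^1 ≡ 18 · 20 ≡ 32 (mod 41).

32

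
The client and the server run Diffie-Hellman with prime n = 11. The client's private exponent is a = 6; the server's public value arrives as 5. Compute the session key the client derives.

5

Shared key K = 5^6 mod 11.
5^1 ≡ 5 (mod 11)
5^2 = (5^1)^2 ≡ 5^2 = 25 ≡ 3 (mod 11)
5^4 = (5^2)^2 ≡ 3^2 = 9 ≡ 9 (mod 11)
5^6 = 5^4 · 5^2 ≡ 9 · 3 ≡ 5 (mod 11).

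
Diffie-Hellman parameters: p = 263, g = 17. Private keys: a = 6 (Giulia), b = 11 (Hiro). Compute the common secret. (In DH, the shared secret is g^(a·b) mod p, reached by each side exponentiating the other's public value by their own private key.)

Hiro sends B = g^b mod p = 17^11 mod 263.
17^1 ≡ 17 (mod 263)
17^2 = (17^1)^2 ≡ 17^2 = 289 ≡ 26 (mod 263)
17^4 = (17^2)^2 ≡ 26^2 = 676 ≡ 150 (mod 263)
17^8 = (17^4)^2 ≡ 150^2 = 22500 ≡ 145 (mod 263)
17^11 = 17^8 · 17^2 · 17^1 ≡ 145 · 26 · 17 ≡ 181 (mod 263).
So B = 181. Giulia then computes K = B^a mod p = 181^6 mod 263.
181^1 ≡ 181 (mod 263)
181^2 = (181^1)^2 ≡ 181^2 = 32761 ≡ 149 (mod 263)
181^4 = (181^2)^2 ≡ 149^2 = 22201 ≡ 109 (mod 263)
181^6 = 181^4 · 181^2 ≡ 109 · 149 ≡ 198 (mod 263).

198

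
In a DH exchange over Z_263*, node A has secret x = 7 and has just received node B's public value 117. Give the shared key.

98

Shared key K = 117^7 mod 263.
117^1 ≡ 117 (mod 263)
117^2 = (117^1)^2 ≡ 117^2 = 13689 ≡ 13 (mod 263)
117^4 = (117^2)^2 ≡ 13^2 = 169 ≡ 169 (mod 263)
117^7 = 117^4 · 117^2 · 117^1 ≡ 169 · 13 · 117 ≡ 98 (mod 263).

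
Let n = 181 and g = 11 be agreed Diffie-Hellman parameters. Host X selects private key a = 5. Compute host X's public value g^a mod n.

Public value = 11^5 mod 181.
11^1 ≡ 11 (mod 181)
11^2 = (11^1)^2 ≡ 11^2 = 121 ≡ 121 (mod 181)
11^4 = (11^2)^2 ≡ 121^2 = 14641 ≡ 161 (mod 181)
11^5 = 11^4 · 11^1 ≡ 161 · 11 ≡ 142 (mod 181).

142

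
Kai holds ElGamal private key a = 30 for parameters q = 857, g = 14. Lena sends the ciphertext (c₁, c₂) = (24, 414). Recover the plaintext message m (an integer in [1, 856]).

Shared mask s = c₁^a mod q = 24^30 mod 857.
24^1 ≡ 24 (mod 857)
24^2 = (24^1)^2 ≡ 24^2 = 576 ≡ 576 (mod 857)
24^4 = (24^2)^2 ≡ 576^2 = 331776 ≡ 117 (mod 857)
24^8 = (24^4)^2 ≡ 117^2 = 13689 ≡ 834 (mod 857)
24^16 = (24^8)^2 ≡ 834^2 = 695556 ≡ 529 (mod 857)
24^30 = 24^16 · 24^8 · 24^4 · 24^2 ≡ 529 · 834 · 117 · 576 ≡ 282 (mod 857).
So s = 282; s⁻¹ ≡ 623 (mod 857).
m = c₂ · s⁻¹ mod 857 = 414 · 623 mod 857 = 822.

822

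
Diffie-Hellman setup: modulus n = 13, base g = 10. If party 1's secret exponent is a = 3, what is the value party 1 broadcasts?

12

Public value = 10^3 mod 13.
10^1 ≡ 10 (mod 13)
10^2 = (10^1)^2 ≡ 10^2 = 100 ≡ 9 (mod 13)
10^3 = 10^2 · 10^1 ≡ 9 · 10 ≡ 12 (mod 13).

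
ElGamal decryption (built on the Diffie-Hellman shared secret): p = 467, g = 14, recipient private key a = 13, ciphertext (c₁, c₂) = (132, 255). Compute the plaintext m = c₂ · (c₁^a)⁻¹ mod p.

Shared mask s = c₁^a mod p = 132^13 mod 467.
132^1 ≡ 132 (mod 467)
132^2 = (132^1)^2 ≡ 132^2 = 17424 ≡ 145 (mod 467)
132^4 = (132^2)^2 ≡ 145^2 = 21025 ≡ 10 (mod 467)
132^8 = (132^4)^2 ≡ 10^2 = 100 ≡ 100 (mod 467)
132^13 = 132^8 · 132^4 · 132^1 ≡ 100 · 10 · 132 ≡ 306 (mod 467).
So s = 306; s⁻¹ ≡ 29 (mod 467).
m = c₂ · s⁻¹ mod 467 = 255 · 29 mod 467 = 390.

390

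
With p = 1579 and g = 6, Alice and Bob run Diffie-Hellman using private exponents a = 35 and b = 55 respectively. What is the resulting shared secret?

Bob sends B = g^b mod p = 6^55 mod 1579.
6^1 ≡ 6 (mod 1579)
6^2 = (6^1)^2 ≡ 6^2 = 36 ≡ 36 (mod 1579)
6^4 = (6^2)^2 ≡ 36^2 = 1296 ≡ 1296 (mod 1579)
6^8 = (6^4)^2 ≡ 1296^2 = 1679616 ≡ 1139 (mod 1579)
6^16 = (6^8)^2 ≡ 1139^2 = 1297321 ≡ 962 (mod 1579)
6^32 = (6^16)^2 ≡ 962^2 = 925444 ≡ 150 (mod 1579)
6^55 = 6^32 · 6^16 · 6^4 · 6^2 · 6^1 ≡ 150 · 962 · 1296 · 36 · 6 ≡ 458 (mod 1579).
So B = 458. Alice then computes K = B^a mod p = 458^35 mod 1579.
458^1 ≡ 458 (mod 1579)
458^2 = (458^1)^2 ≡ 458^2 = 209764 ≡ 1336 (mod 1579)
458^4 = (458^2)^2 ≡ 1336^2 = 1784896 ≡ 626 (mod 1579)
458^8 = (458^4)^2 ≡ 626^2 = 391876 ≡ 284 (mod 1579)
458^16 = (458^8)^2 ≡ 284^2 = 80656 ≡ 127 (mod 1579)
458^32 = (458^16)^2 ≡ 127^2 = 16129 ≡ 339 (mod 1579)
458^35 = 458^32 · 458^2 · 458^1 ≡ 339 · 1336 · 458 ≡ 1539 (mod 1579).

1539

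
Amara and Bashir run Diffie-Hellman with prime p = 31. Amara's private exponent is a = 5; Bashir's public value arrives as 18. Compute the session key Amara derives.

25

Shared key K = 18^5 mod 31.
18^1 ≡ 18 (mod 31)
18^2 = (18^1)^2 ≡ 18^2 = 324 ≡ 14 (mod 31)
18^4 = (18^2)^2 ≡ 14^2 = 196 ≡ 10 (mod 31)
18^5 = 18^4 · 18^1 ≡ 10 · 18 ≡ 25 (mod 31).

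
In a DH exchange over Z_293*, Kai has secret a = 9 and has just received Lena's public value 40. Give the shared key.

65

Shared key K = 40^9 mod 293.
40^1 ≡ 40 (mod 293)
40^2 = (40^1)^2 ≡ 40^2 = 1600 ≡ 135 (mod 293)
40^4 = (40^2)^2 ≡ 135^2 = 18225 ≡ 59 (mod 293)
40^8 = (40^4)^2 ≡ 59^2 = 3481 ≡ 258 (mod 293)
40^9 = 40^8 · 40^1 ≡ 258 · 40 ≡ 65 (mod 293).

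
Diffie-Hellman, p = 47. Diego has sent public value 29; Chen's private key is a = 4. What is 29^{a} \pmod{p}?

25

Shared key K = 29^4 mod 47.
29^1 ≡ 29 (mod 47)
29^2 = (29^1)^2 ≡ 29^2 = 841 ≡ 42 (mod 47)
29^4 = (29^2)^2 ≡ 42^2 = 1764 ≡ 25 (mod 47)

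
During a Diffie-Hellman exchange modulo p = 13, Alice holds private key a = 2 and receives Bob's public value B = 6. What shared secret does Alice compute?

10

Shared key K = 6^2 mod 13.
6^1 ≡ 6 (mod 13)
6^2 = (6^1)^2 ≡ 6^2 = 36 ≡ 10 (mod 13)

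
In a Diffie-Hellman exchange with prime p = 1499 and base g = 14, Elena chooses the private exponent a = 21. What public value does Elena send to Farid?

433

Public value = 14^21 mod 1499.
14^1 ≡ 14 (mod 1499)
14^2 = (14^1)^2 ≡ 14^2 = 196 ≡ 196 (mod 1499)
14^4 = (14^2)^2 ≡ 196^2 = 38416 ≡ 941 (mod 1499)
14^8 = (14^4)^2 ≡ 941^2 = 885481 ≡ 1071 (mod 1499)
14^16 = (14^8)^2 ≡ 1071^2 = 1147041 ≡ 306 (mod 1499)
14^21 = 14^16 · 14^4 · 14^1 ≡ 306 · 941 · 14 ≡ 433 (mod 1499).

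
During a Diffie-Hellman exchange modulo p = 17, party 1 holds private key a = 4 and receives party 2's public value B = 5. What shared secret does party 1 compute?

Shared key K = 5^4 mod 17.
5^1 ≡ 5 (mod 17)
5^2 = (5^1)^2 ≡ 5^2 = 25 ≡ 8 (mod 17)
5^4 = (5^2)^2 ≡ 8^2 = 64 ≡ 13 (mod 17)

13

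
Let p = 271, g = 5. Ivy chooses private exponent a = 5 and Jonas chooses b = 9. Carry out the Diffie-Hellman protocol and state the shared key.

242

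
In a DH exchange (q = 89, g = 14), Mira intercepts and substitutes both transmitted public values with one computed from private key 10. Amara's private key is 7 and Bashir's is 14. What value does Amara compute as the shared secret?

20

Amara receives Mira's public value M = 14^10 mod 89 instead of the honest one.
14^1 ≡ 14 (mod 89)
14^2 = (14^1)^2 ≡ 14^2 = 196 ≡ 18 (mod 89)
14^4 = (14^2)^2 ≡ 18^2 = 324 ≡ 57 (mod 89)
14^8 = (14^4)^2 ≡ 57^2 = 3249 ≡ 45 (mod 89)
14^10 = 14^8 · 14^2 ≡ 45 · 18 ≡ 9 (mod 89).
So M = 9. Amara computes K = M^7 mod 89.
9^1 ≡ 9 (mod 89)
9^2 = (9^1)^2 ≡ 9^2 = 81 ≡ 81 (mod 89)
9^4 = (9^2)^2 ≡ 81^2 = 6561 ≡ 64 (mod 89)
9^7 = 9^4 · 9^2 · 9^1 ≡ 64 · 81 · 9 ≡ 20 (mod 89).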